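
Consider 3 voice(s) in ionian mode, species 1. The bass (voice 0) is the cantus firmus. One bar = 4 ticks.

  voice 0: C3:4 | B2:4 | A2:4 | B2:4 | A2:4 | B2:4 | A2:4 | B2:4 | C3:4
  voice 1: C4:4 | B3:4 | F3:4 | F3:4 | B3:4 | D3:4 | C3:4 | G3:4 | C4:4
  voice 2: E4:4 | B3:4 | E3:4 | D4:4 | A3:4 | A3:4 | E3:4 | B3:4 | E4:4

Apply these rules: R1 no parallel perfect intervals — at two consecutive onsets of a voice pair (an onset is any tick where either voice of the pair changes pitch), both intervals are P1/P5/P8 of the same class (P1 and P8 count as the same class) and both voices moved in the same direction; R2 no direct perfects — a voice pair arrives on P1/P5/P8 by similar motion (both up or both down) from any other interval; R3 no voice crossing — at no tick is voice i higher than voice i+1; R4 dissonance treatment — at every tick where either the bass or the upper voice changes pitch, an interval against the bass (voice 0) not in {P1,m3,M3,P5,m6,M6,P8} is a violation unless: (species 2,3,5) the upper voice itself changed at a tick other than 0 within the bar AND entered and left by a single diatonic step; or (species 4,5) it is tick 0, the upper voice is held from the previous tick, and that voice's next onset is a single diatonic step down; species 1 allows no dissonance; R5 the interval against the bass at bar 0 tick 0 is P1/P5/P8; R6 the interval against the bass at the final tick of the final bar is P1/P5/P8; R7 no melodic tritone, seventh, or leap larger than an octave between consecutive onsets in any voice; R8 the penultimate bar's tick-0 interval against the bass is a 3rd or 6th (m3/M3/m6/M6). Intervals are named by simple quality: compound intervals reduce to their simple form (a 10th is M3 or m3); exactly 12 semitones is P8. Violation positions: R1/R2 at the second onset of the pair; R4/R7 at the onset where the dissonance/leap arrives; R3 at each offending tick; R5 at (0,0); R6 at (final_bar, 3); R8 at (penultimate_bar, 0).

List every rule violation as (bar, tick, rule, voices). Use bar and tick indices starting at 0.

(0, 0, R5, (0, 2))
(1, 0, R1, (0, 1))
(1, 0, R2, (0, 2))
(1, 0, R2, (1, 2))
(2, 0, R2, (0, 2))
(2, 0, R3, (1, 2))
(2, 0, R7, (1,))
(2, 1, R3, (1, 2))
(2, 2, R3, (1, 2))
(2, 3, R3, (1, 2))
(3, 0, R4, (0, 1))
(3, 0, R7, (2,))
(4, 0, R2, (0, 2))
(4, 0, R3, (1, 2))
(4, 0, R4, (0, 1))
(4, 0, R7, (1,))
(4, 1, R3, (1, 2))
(4, 2, R3, (1, 2))
(4, 3, R3, (1, 2))
(5, 0, R4, (0, 2))
(6, 0, R2, (0, 2))
(7, 0, R2, (0, 2))
(7, 0, R8, (0, 2))
(8, 0, R2, (0, 1))
(8, 3, R6, (0, 2))

bar 0: v0=C3 v1=C4 v2=E4 downbeat M3
bar 1: v0=B2 v1=B3 v2=B3 downbeat P8
bar 2: v0=A2 v1=F3 v2=E3 downbeat P5
bar 3: v0=B2 v1=F3 v2=D4 downbeat m3
bar 4: v0=A2 v1=B3 v2=A3 downbeat P8
bar 5: v0=B2 v1=D3 v2=A3 downbeat m7
bar 6: v0=A2 v1=C3 v2=E3 downbeat P5
bar 7: v0=B2 v1=G3 v2=B3 downbeat P8
bar 8: v0=C3 v1=C4 v2=E4 downbeat M3
  -> R5 @ bar 0 tick 0 v(0, 2): opens on M3
  -> R1 @ bar 1 tick 0 v(0, 1): C3/C4 P8 -> B2/B3 P8 similar
  -> R2 @ bar 1 tick 0 v(0, 2): C3/E4 M3 -> B2/B3 P8 similar
  -> R2 @ bar 1 tick 0 v(1, 2): C4/E4 M3 -> B3/B3 P1 similar
  -> R2 @ bar 2 tick 0 v(0, 2): B2/B3 P8 -> A2/E3 P5 similar
  -> R3 @ bar 2 tick 0 v(1, 2): F3 above E3
  -> R7 @ bar 2 tick 0 v(1,): B3->F3 leap 6st
  -> R3 @ bar 2 tick 1 v(1, 2): F3 above E3
  -> R3 @ bar 2 tick 2 v(1, 2): F3 above E3
  -> R3 @ bar 2 tick 3 v(1, 2): F3 above E3
  -> R4 @ bar 3 tick 0 v(0, 1): B2/F3 TT untreated
  -> R7 @ bar 3 tick 0 v(2,): E3->D4 leap 10st
  -> R2 @ bar 4 tick 0 v(0, 2): B2/D4 m3 -> A2/A3 P8 similar
  -> R3 @ bar 4 tick 0 v(1, 2): B3 above A3
  -> R4 @ bar 4 tick 0 v(0, 1): A2/B3 M2 untreated
  -> R7 @ bar 4 tick 0 v(1,): F3->B3 leap 6st
  -> R3 @ bar 4 tick 1 v(1, 2): B3 above A3
  -> R3 @ bar 4 tick 2 v(1, 2): B3 above A3
  -> R3 @ bar 4 tick 3 v(1, 2): B3 above A3
  -> R4 @ bar 5 tick 0 v(0, 2): B2/A3 m7 untreated
  -> R2 @ bar 6 tick 0 v(0, 2): B2/A3 m7 -> A2/E3 P5 similar
  -> R2 @ bar 7 tick 0 v(0, 2): A2/E3 P5 -> B2/B3 P8 similar
  -> R8 @ bar 7 tick 0 v(0, 2): penult P8 not 3rd/6th
  -> R2 @ bar 8 tick 0 v(0, 1): B2/G3 m6 -> C3/C4 P8 similar
  -> R6 @ bar 8 tick 3 v(0, 2): closes on M3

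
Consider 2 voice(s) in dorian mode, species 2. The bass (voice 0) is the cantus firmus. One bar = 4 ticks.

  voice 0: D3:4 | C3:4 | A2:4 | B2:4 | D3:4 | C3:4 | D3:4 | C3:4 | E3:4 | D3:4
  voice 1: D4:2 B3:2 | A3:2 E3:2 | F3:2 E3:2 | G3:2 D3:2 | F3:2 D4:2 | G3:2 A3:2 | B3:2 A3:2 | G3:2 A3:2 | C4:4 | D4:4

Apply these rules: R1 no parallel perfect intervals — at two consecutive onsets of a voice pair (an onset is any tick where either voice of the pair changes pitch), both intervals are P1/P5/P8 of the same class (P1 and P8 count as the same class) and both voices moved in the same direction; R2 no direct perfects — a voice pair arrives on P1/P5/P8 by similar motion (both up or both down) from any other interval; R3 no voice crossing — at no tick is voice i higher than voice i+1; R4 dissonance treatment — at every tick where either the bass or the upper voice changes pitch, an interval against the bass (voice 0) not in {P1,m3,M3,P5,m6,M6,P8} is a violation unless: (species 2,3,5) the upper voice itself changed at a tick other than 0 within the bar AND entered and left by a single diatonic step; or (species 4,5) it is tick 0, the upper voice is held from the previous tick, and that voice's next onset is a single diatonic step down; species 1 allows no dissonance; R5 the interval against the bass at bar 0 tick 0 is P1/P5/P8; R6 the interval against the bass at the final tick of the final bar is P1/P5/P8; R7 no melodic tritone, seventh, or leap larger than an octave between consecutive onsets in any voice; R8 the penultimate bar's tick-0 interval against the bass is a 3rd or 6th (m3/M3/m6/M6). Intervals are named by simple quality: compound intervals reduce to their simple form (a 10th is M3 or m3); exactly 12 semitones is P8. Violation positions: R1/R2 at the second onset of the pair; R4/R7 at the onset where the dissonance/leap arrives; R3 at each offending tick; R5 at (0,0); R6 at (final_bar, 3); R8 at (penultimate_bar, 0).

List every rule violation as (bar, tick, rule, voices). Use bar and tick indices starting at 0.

bar 0: v0=D3 v1=D4 downbeat P8
bar 1: v0=C3 v1=A3 downbeat M6
bar 2: v0=A2 v1=F3 downbeat m6
bar 3: v0=B2 v1=G3 downbeat m6
bar 4: v0=D3 v1=F3 downbeat m3
bar 5: v0=C3 v1=G3 downbeat P5
bar 6: v0=D3 v1=B3 downbeat M6
bar 7: v0=C3 v1=G3 downbeat P5
bar 8: v0=E3 v1=C4 downbeat m6
bar 9: v0=D3 v1=D4 downbeat P8
  -> R2 @ bar 5 tick 0 v(0, 1): D3/D4 P8 -> C3/G3 P5 similar
  -> R1 @ bar 7 tick 0 v(0, 1): D3/A3 P5 -> C3/G3 P5 similar

(5, 0, R2, (0, 1))
(7, 0, R1, (0, 1))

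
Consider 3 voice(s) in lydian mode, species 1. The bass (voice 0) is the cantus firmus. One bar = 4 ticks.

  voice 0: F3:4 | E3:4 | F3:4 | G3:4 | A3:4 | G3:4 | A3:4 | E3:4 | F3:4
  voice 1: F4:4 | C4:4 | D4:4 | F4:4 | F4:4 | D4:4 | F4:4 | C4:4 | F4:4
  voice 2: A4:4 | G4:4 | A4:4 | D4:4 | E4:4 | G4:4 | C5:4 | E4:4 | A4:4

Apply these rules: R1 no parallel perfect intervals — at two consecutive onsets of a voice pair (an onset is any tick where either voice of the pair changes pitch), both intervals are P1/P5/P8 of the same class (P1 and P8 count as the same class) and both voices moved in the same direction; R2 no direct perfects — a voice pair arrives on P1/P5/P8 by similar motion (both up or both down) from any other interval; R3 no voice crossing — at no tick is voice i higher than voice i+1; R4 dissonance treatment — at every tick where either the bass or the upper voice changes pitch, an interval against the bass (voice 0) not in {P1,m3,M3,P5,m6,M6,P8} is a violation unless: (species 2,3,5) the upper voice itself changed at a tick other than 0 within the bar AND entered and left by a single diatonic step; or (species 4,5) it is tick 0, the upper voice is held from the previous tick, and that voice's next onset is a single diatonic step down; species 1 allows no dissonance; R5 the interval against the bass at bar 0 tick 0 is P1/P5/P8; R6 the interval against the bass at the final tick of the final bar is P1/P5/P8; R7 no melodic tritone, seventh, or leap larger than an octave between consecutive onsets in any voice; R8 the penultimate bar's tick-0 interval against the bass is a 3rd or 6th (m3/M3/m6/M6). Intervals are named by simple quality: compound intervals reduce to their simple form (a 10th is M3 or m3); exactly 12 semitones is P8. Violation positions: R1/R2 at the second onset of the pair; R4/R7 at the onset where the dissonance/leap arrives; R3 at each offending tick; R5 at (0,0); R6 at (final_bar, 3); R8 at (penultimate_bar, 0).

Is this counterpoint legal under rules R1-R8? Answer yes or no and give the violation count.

No (19 violations)

bar 0: v0=F3 v1=F4 v2=A4 (M3)
bar 1: v0=E3 v1=C4 v2=G4 (m3)
bar 2: v0=F3 v1=D4 v2=A4 (M3)
bar 3: v0=G3 v1=F4 v2=D4 (P5)
bar 4: v0=A3 v1=F4 v2=E4 (P5)
bar 5: v0=G3 v1=D4 v2=G4 (P8)
bar 6: v0=A3 v1=F4 v2=C5 (m3)
bar 7: v0=E3 v1=C4 v2=E4 (P8)
bar 8: v0=F3 v1=F4 v2=A4 (M3)
  R5 @ bar0.0: opens on M3
  R2 @ bar1.0: F4/A4 M3 -> C4/G4 P5 similar
  R1 @ bar2.0: C4/G4 P5 -> D4/A4 P5 similar
  R3 @ bar3.0: F4 above D4
  R4 @ bar3.0: G3/F4 m7 untreated
  R3 @ bar3.1: F4 above D4
  R3 @ bar3.2: F4 above D4
  R3 @ bar3.3: F4 above D4
  R1 @ bar4.0: G3/D4 P5 -> A3/E4 P5 similar
  R3 @ bar4.0: F4 above E4
  R3 @ bar4.1: F4 above E4
  R3 @ bar4.2: F4 above E4
  R3 @ bar4.3: F4 above E4
  R2 @ bar5.0: A3/F4 m6 -> G3/D4 P5 similar
  R2 @ bar6.0: D4/G4 P4 -> F4/C5 P5 similar
  R2 @ bar7.0: A3/C5 m3 -> E3/E4 P8 similar
  R8 @ bar7.0: penult P8 not 3rd/6th
  R2 @ bar8.0: E3/C4 m6 -> F3/F4 P8 similar
  R6 @ bar8.3: closes on M3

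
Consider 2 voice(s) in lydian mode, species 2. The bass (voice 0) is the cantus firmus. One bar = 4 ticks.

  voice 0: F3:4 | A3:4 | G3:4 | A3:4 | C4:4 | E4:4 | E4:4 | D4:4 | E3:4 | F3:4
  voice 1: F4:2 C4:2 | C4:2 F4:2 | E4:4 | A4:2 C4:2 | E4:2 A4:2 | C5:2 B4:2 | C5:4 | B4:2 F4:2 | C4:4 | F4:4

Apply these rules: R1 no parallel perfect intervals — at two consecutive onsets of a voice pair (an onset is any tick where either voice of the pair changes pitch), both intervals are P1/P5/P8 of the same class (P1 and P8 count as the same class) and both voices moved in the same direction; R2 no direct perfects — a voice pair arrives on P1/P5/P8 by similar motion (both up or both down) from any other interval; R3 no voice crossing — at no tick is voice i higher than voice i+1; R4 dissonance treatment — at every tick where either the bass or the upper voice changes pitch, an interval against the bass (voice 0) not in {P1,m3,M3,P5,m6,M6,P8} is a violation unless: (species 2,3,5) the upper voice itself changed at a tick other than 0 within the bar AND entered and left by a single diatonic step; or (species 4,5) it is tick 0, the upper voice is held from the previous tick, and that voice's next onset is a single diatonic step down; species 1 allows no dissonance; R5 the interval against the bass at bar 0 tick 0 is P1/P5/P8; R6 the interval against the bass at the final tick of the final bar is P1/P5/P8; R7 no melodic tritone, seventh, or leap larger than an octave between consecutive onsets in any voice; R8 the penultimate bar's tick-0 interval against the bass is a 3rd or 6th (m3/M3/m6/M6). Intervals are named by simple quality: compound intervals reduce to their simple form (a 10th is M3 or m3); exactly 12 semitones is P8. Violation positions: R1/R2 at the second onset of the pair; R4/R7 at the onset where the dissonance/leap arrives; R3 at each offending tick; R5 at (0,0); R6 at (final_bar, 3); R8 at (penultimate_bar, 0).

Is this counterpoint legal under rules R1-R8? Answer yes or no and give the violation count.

bar 0: v0=F3 v1=F4 (P8)
bar 1: v0=A3 v1=C4 (m3)
bar 2: v0=G3 v1=E4 (M6)
bar 3: v0=A3 v1=A4 (P8)
bar 4: v0=C4 v1=E4 (M3)
bar 5: v0=E4 v1=C5 (m6)
bar 6: v0=E4 v1=C5 (m6)
bar 7: v0=D4 v1=B4 (M6)
bar 8: v0=E3 v1=C4 (m6)
bar 9: v0=F3 v1=F4 (P8)
  R2 @ bar3.0: G3/E4 M6 -> A3/A4 P8 similar
  R7 @ bar7.2: B4->F4 leap 6st
  R7 @ bar8.0: D4->E3 leap 10st
  R2 @ bar9.0: E3/C4 m6 -> F3/F4 P8 similar

No (4 violations)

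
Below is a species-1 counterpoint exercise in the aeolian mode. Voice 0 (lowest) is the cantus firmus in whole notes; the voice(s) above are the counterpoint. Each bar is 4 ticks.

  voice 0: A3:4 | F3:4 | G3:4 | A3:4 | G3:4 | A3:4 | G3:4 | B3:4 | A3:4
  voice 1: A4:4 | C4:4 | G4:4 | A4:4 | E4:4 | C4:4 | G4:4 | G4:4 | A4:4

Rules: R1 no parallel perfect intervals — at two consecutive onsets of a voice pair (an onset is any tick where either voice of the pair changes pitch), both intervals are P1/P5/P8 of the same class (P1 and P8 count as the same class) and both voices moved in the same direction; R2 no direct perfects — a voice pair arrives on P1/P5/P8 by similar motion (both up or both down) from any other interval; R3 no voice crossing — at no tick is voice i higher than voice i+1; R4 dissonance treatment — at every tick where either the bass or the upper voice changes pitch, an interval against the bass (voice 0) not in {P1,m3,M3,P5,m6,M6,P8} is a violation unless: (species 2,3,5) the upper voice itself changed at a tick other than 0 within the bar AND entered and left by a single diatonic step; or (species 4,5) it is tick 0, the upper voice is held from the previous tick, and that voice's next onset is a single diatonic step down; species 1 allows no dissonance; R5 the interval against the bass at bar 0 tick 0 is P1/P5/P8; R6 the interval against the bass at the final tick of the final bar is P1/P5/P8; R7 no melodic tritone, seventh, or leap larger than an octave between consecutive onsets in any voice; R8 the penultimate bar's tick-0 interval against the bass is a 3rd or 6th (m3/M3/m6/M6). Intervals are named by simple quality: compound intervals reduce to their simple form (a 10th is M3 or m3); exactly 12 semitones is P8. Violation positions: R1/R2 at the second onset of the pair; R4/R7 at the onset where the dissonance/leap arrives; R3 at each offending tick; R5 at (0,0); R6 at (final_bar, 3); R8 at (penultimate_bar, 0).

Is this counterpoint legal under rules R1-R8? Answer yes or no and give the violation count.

No (3 violations)

bar 0: v0=A3 v1=A4 (P8)
bar 1: v0=F3 v1=C4 (P5)
bar 2: v0=G3 v1=G4 (P8)
bar 3: v0=A3 v1=A4 (P8)
bar 4: v0=G3 v1=E4 (M6)
bar 5: v0=A3 v1=C4 (m3)
bar 6: v0=G3 v1=G4 (P8)
bar 7: v0=B3 v1=G4 (m6)
bar 8: v0=A3 v1=A4 (P8)
  R2 @ bar1.0: A3/A4 P8 -> F3/C4 P5 similar
  R2 @ bar2.0: F3/C4 P5 -> G3/G4 P8 similar
  R1 @ bar3.0: G3/G4 P8 -> A3/A4 P8 similar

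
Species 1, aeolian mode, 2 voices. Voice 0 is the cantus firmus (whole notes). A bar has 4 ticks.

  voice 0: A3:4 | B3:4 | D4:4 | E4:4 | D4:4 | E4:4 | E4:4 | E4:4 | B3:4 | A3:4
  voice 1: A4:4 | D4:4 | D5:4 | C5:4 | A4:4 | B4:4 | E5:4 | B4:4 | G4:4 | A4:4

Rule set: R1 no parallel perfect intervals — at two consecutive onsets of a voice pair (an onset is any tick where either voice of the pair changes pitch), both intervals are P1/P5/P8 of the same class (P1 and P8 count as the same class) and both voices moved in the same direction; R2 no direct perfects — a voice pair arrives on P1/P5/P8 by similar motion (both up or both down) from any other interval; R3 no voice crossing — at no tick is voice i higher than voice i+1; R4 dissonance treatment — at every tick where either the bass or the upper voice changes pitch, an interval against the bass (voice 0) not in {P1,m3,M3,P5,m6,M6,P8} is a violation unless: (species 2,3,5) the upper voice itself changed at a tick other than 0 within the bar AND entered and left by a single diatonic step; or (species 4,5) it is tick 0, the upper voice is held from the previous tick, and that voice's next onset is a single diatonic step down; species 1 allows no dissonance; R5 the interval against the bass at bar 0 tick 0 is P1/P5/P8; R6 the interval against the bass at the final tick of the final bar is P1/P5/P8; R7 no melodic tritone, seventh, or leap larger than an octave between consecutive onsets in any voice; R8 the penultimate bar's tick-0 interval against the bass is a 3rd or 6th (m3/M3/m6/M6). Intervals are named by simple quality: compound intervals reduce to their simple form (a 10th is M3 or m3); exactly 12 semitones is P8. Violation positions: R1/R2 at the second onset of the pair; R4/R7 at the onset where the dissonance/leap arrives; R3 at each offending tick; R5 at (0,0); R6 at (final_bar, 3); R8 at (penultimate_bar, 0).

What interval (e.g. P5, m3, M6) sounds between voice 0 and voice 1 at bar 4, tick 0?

voice 0=D4 voice 1=A4 -> P5

P5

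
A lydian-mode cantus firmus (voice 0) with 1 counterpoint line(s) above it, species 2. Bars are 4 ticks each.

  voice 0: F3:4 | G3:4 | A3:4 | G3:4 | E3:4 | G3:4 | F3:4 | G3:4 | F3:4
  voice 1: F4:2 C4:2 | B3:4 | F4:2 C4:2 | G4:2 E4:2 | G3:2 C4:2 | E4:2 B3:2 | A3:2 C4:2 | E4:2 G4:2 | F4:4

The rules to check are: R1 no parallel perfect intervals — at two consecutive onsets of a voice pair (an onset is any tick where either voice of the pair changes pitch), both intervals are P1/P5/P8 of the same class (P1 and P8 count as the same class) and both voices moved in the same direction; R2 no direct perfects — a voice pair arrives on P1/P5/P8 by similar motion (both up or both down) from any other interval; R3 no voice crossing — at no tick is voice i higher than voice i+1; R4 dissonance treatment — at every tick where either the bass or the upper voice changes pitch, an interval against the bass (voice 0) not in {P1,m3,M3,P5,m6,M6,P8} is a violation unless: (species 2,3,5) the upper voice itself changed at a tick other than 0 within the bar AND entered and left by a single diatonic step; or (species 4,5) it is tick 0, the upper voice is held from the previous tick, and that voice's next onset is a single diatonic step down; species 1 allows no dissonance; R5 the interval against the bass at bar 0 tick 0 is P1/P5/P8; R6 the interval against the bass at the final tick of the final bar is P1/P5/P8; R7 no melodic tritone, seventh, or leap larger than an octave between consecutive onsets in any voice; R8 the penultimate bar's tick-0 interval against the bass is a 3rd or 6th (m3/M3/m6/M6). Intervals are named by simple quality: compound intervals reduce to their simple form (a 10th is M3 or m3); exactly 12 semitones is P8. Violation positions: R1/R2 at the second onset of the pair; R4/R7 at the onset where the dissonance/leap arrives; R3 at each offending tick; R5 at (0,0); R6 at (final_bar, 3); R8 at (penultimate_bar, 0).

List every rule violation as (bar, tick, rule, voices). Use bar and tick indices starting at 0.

bar 0: v0=F3 v1=F4 downbeat P8
bar 1: v0=G3 v1=B3 downbeat M3
bar 2: v0=A3 v1=F4 downbeat m6
bar 3: v0=G3 v1=G4 downbeat P8
bar 4: v0=E3 v1=G3 downbeat m3
bar 5: v0=G3 v1=E4 downbeat M6
bar 6: v0=F3 v1=A3 downbeat M3
bar 7: v0=G3 v1=E4 downbeat M6
bar 8: v0=F3 v1=F4 downbeat P8
  -> R7 @ bar 2 tick 0 v(1,): B3->F4 leap 6st
  -> R1 @ bar 8 tick 0 v(0, 1): G3/G4 P8 -> F3/F4 P8 similar

(2, 0, R7, (1,))
(8, 0, R1, (0, 1))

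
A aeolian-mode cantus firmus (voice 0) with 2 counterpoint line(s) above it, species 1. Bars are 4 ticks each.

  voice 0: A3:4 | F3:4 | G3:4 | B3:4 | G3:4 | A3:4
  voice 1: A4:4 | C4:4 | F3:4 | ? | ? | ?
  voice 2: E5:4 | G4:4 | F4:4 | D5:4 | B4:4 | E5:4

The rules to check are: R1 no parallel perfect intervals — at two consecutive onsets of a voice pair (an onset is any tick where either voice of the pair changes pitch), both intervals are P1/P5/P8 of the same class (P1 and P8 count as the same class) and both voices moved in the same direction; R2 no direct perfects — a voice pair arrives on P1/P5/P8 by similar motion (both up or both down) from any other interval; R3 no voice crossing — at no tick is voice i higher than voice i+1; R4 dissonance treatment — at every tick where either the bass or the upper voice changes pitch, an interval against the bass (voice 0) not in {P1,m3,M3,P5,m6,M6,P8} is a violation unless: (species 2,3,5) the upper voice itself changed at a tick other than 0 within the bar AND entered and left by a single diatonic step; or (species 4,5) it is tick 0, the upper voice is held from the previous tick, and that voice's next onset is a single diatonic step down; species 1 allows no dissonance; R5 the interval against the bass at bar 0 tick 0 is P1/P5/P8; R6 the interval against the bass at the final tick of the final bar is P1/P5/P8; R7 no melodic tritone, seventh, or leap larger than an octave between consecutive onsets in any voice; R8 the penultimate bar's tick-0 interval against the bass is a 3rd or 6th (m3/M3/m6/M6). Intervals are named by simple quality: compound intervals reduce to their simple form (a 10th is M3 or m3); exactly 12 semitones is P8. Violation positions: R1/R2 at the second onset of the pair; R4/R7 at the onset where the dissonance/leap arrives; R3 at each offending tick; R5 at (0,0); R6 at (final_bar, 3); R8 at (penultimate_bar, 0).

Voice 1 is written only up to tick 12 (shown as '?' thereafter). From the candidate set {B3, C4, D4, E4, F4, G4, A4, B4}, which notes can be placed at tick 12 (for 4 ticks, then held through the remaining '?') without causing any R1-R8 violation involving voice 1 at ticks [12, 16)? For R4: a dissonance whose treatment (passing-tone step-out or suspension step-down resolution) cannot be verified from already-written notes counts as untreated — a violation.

B3: violates R2,R7
C4: violates R4
D4: violates R1
E4: violates R4,R7
F4: violates R4
G4: violates R2,R7
A4: violates R4,R7
B4: violates R2,R7

{}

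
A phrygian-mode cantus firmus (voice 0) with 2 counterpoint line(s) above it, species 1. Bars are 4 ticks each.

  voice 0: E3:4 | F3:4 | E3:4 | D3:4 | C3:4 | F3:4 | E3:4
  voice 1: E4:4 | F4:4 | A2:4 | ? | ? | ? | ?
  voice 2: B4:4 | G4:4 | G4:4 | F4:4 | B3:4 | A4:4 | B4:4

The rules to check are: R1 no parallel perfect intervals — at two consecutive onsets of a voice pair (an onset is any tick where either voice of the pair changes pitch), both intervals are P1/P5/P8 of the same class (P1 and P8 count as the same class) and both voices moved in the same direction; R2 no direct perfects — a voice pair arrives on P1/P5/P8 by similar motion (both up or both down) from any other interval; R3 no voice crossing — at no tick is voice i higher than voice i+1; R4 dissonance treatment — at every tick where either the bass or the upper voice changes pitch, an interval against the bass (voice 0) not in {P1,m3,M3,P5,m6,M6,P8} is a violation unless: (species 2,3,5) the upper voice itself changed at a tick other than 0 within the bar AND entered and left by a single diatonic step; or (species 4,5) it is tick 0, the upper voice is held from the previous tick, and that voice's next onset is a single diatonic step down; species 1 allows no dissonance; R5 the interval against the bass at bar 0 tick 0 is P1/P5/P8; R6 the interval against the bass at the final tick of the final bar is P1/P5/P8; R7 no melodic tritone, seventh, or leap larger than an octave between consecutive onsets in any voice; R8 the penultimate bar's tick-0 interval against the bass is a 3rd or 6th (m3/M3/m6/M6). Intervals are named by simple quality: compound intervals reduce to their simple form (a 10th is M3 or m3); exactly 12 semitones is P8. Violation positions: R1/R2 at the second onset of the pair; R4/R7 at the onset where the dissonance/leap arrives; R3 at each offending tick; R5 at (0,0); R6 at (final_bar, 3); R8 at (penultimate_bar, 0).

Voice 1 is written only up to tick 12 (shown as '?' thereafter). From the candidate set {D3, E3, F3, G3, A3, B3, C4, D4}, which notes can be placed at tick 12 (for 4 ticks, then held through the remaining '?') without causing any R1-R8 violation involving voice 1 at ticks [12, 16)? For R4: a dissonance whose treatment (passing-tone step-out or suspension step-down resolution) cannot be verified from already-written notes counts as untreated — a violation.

{A3, D3, F3}

D3: legal
E3: violates R4
F3: legal
G3: violates R4,R7
A3: legal
B3: violates R7
C4: violates R4,R7
D4: violates R7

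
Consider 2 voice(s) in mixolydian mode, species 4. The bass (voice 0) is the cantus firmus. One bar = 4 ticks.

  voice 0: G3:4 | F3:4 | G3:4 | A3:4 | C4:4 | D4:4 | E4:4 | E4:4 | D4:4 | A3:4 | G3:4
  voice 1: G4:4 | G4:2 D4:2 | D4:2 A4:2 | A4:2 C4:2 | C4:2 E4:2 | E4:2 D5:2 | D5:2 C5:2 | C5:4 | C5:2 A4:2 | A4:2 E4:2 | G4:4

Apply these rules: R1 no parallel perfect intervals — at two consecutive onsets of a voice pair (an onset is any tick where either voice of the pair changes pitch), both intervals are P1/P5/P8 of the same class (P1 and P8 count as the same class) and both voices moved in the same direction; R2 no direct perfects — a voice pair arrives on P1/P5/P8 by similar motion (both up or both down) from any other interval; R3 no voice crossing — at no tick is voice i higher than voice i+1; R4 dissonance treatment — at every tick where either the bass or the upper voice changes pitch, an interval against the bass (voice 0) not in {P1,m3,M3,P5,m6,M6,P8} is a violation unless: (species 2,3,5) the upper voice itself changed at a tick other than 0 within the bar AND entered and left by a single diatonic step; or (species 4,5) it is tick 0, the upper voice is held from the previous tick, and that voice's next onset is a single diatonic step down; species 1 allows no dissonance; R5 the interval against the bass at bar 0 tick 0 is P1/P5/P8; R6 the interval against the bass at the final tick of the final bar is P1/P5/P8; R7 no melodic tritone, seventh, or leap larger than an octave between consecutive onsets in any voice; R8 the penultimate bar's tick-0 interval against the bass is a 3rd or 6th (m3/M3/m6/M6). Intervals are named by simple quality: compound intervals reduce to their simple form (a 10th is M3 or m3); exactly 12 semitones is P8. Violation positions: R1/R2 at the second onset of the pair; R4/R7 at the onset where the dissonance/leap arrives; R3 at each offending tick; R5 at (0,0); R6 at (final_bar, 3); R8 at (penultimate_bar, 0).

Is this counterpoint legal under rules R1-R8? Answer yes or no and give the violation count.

bar 0: v0=G3 v1=G4 (P8)
bar 1: v0=F3 v1=G4 (M2)
bar 2: v0=G3 v1=D4 (P5)
bar 3: v0=A3 v1=A4 (P8)
bar 4: v0=C4 v1=C4 (P1)
bar 5: v0=D4 v1=E4 (M2)
bar 6: v0=E4 v1=D5 (m7)
bar 7: v0=E4 v1=C5 (m6)
bar 8: v0=D4 v1=C5 (m7)
bar 9: v0=A3 v1=A4 (P8)
bar 10: v0=G3 v1=G4 (P8)
  R4 @ bar1.0: F3/G4 M2 untreated
  R4 @ bar2.2: G3/A4 M2 untreated
  R4 @ bar5.0: D4/E4 M2 untreated
  R7 @ bar5.2: E4->D5 leap 10st
  R4 @ bar8.0: D4/C5 m7 untreated
  R8 @ bar9.0: penult P8 not 3rd/6th

No (6 violations)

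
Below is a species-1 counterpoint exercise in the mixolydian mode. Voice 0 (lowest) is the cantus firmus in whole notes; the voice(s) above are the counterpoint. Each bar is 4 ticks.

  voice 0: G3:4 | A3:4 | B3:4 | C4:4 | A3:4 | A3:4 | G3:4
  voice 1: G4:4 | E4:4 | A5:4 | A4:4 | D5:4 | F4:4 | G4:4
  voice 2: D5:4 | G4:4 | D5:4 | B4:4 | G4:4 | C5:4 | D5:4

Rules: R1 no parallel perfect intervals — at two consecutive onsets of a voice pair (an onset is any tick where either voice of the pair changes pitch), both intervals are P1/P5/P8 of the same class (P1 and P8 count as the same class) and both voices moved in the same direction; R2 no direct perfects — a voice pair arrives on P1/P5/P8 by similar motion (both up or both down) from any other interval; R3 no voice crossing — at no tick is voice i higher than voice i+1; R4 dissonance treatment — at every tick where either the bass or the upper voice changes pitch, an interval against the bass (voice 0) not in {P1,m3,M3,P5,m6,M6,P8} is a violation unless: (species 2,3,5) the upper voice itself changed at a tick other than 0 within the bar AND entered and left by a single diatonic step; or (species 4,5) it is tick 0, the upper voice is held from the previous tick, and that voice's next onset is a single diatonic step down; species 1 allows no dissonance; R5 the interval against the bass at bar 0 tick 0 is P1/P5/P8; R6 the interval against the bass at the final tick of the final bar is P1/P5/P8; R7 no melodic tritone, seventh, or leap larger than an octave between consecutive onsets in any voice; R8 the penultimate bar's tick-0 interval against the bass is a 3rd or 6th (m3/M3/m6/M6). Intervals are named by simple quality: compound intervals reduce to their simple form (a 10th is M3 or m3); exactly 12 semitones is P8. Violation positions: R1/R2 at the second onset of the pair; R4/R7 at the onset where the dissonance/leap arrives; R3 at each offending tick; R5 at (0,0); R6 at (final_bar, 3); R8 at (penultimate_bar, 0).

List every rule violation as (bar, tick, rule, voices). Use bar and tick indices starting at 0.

(1, 0, R4, (0, 2))
(2, 0, R2, (1, 2))
(2, 0, R3, (1, 2))
(2, 0, R4, (0, 1))
(2, 0, R7, (1,))
(2, 1, R3, (1, 2))
(2, 2, R3, (1, 2))
(2, 3, R3, (1, 2))
(3, 0, R4, (0, 2))
(4, 0, R3, (1, 2))
(4, 0, R4, (0, 1))
(4, 0, R4, (0, 2))
(4, 1, R3, (1, 2))
(4, 2, R3, (1, 2))
(4, 3, R3, (1, 2))
(6, 0, R1, (1, 2))

bar 0: v0=G3 v1=G4 v2=D5 downbeat P5
bar 1: v0=A3 v1=E4 v2=G4 downbeat m7
bar 2: v0=B3 v1=A5 v2=D5 downbeat m3
bar 3: v0=C4 v1=A4 v2=B4 downbeat M7
bar 4: v0=A3 v1=D5 v2=G4 downbeat m7
bar 5: v0=A3 v1=F4 v2=C5 downbeat m3
bar 6: v0=G3 v1=G4 v2=D5 downbeat P5
  -> R4 @ bar 1 tick 0 v(0, 2): A3/G4 m7 untreated
  -> R2 @ bar 2 tick 0 v(1, 2): E4/G4 m3 -> A5/D5 P5 similar
  -> R3 @ bar 2 tick 0 v(1, 2): A5 above D5
  -> R4 @ bar 2 tick 0 v(0, 1): B3/A5 m7 untreated
  -> R7 @ bar 2 tick 0 v(1,): E4->A5 leap 17st
  -> R3 @ bar 2 tick 1 v(1, 2): A5 above D5
  -> R3 @ bar 2 tick 2 v(1, 2): A5 above D5
  -> R3 @ bar 2 tick 3 v(1, 2): A5 above D5
  -> R4 @ bar 3 tick 0 v(0, 2): C4/B4 M7 untreated
  -> R3 @ bar 4 tick 0 v(1, 2): D5 above G4
  -> R4 @ bar 4 tick 0 v(0, 1): A3/D5 P4 untreated
  -> R4 @ bar 4 tick 0 v(0, 2): A3/G4 m7 untreated
  -> R3 @ bar 4 tick 1 v(1, 2): D5 above G4
  -> R3 @ bar 4 tick 2 v(1, 2): D5 above G4
  -> R3 @ bar 4 tick 3 v(1, 2): D5 above G4
  -> R1 @ bar 6 tick 0 v(1, 2): F4/C5 P5 -> G4/D5 P5 similar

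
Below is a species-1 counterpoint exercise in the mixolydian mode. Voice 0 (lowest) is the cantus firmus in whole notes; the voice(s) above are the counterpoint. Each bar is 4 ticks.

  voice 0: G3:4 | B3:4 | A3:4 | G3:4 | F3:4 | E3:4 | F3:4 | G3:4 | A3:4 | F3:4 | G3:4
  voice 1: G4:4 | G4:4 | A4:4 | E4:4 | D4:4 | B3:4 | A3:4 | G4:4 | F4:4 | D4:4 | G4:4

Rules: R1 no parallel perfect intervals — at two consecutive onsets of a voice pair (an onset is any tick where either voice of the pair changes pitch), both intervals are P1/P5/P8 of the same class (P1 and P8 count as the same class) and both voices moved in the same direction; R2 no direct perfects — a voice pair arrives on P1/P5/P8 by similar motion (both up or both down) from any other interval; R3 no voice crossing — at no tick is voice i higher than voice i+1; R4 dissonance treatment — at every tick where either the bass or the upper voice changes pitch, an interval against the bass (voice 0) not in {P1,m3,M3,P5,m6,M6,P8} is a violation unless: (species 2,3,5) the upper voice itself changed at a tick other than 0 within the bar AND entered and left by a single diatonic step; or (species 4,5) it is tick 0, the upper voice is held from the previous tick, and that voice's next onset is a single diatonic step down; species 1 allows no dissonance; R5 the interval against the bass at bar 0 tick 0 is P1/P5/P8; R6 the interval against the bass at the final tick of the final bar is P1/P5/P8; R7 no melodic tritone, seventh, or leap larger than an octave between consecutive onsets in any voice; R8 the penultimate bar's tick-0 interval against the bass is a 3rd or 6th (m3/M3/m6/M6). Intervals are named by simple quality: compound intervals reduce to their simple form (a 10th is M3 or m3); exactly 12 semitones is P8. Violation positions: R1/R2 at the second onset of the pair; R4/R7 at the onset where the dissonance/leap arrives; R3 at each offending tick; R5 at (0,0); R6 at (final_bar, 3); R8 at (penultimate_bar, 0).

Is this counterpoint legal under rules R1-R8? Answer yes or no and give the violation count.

No (4 violations)

bar 0: v0=G3 v1=G4 (P8)
bar 1: v0=B3 v1=G4 (m6)
bar 2: v0=A3 v1=A4 (P8)
bar 3: v0=G3 v1=E4 (M6)
bar 4: v0=F3 v1=D4 (M6)
bar 5: v0=E3 v1=B3 (P5)
bar 6: v0=F3 v1=A3 (M3)
bar 7: v0=G3 v1=G4 (P8)
bar 8: v0=A3 v1=F4 (m6)
bar 9: v0=F3 v1=D4 (M6)
bar 10: v0=G3 v1=G4 (P8)
  R2 @ bar5.0: F3/D4 M6 -> E3/B3 P5 similar
  R2 @ bar7.0: F3/A3 M3 -> G3/G4 P8 similar
  R7 @ bar7.0: A3->G4 leap 10st
  R2 @ bar10.0: F3/D4 M6 -> G3/G4 P8 similar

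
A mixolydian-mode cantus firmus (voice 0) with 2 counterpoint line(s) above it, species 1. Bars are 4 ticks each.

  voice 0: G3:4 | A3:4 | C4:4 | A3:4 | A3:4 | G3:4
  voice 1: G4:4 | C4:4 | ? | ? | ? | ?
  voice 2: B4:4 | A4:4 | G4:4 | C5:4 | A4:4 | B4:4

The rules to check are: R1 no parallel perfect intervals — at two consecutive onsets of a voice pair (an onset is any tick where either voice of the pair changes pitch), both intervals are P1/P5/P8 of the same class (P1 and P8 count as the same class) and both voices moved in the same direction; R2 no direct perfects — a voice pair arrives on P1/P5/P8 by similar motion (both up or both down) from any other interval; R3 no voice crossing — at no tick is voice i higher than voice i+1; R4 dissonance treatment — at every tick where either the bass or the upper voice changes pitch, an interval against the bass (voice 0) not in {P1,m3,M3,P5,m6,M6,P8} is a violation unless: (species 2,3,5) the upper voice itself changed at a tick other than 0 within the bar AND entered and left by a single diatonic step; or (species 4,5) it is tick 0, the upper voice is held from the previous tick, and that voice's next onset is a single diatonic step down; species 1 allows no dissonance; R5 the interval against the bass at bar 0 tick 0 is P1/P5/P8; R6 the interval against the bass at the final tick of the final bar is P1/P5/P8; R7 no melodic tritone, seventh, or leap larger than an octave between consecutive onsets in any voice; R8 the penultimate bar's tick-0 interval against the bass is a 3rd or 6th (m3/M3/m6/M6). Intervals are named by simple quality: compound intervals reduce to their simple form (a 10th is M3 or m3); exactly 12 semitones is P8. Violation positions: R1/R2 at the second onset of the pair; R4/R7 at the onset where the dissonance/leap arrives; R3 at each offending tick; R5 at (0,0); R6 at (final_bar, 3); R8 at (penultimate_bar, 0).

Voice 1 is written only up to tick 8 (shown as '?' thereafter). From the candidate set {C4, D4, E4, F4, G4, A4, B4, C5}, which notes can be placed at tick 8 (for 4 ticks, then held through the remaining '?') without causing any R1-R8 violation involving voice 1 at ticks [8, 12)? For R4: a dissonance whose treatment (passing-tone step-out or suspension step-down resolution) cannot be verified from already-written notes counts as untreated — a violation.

{C4, E4}

C4: legal
D4: violates R4
E4: legal
F4: violates R4
G4: violates R2
A4: violates R3
B4: violates R3,R4,R7
C5: violates R2,R3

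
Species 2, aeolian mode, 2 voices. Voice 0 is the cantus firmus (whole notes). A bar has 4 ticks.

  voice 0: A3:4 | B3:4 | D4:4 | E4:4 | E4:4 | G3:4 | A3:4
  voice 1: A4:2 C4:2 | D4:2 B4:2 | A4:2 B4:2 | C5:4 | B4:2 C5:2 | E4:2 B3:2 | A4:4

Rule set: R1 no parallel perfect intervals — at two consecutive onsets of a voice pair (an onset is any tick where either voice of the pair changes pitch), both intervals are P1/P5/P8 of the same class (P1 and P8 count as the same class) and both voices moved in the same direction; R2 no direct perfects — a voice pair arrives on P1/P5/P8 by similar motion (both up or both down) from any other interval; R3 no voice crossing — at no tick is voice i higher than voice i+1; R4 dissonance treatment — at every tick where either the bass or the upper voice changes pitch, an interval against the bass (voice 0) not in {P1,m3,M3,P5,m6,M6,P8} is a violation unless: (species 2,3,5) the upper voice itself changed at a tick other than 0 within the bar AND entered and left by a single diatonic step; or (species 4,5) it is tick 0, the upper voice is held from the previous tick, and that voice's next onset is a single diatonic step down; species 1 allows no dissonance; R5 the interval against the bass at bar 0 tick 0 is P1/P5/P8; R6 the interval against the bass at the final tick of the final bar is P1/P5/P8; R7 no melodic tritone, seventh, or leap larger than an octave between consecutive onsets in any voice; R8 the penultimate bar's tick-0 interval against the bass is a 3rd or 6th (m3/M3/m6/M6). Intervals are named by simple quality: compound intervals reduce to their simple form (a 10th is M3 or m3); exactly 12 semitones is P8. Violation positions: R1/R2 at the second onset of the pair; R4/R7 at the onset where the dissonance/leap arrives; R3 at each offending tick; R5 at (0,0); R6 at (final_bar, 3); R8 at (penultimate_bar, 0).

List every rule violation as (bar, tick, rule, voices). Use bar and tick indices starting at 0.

(6, 0, R2, (0, 1))
(6, 0, R7, (1,))

bar 0: v0=A3 v1=A4 downbeat P8
bar 1: v0=B3 v1=D4 downbeat m3
bar 2: v0=D4 v1=A4 downbeat P5
bar 3: v0=E4 v1=C5 downbeat m6
bar 4: v0=E4 v1=B4 downbeat P5
bar 5: v0=G3 v1=E4 downbeat M6
bar 6: v0=A3 v1=A4 downbeat P8
  -> R2 @ bar 6 tick 0 v(0, 1): G3/B3 M3 -> A3/A4 P8 similar
  -> R7 @ bar 6 tick 0 v(1,): B3->A4 leap 10st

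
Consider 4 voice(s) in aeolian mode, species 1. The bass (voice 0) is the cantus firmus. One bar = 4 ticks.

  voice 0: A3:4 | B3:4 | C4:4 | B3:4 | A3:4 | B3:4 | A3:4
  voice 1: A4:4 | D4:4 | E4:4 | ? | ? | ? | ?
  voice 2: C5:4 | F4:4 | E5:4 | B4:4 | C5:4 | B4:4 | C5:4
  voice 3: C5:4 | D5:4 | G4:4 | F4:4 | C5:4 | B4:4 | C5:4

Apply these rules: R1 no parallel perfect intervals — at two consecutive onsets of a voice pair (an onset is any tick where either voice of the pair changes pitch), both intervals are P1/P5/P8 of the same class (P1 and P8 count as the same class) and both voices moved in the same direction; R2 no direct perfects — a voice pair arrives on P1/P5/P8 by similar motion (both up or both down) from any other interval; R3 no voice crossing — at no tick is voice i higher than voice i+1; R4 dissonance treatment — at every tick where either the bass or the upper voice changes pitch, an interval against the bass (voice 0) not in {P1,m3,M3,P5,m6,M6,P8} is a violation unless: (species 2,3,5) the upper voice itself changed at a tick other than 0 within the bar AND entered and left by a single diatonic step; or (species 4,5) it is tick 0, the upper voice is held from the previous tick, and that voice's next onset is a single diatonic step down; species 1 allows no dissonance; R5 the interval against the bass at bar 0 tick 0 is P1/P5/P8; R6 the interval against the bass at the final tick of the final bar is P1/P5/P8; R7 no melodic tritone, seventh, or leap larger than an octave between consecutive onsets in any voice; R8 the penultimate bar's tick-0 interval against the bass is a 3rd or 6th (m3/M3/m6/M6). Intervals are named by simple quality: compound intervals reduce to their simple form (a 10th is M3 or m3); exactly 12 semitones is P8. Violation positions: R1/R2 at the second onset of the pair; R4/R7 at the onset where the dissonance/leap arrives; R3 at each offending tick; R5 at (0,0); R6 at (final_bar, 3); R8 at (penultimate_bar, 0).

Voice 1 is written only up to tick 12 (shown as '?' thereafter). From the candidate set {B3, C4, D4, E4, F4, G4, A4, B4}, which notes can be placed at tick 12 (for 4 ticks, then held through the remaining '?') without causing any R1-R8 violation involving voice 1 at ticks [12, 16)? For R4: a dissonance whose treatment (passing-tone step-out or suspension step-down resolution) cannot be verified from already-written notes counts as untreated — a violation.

B3: violates R1,R2
C4: violates R4
D4: legal
E4: violates R4
F4: violates R4
G4: legal
A4: violates R4
B4: legal

{B4, D4, G4}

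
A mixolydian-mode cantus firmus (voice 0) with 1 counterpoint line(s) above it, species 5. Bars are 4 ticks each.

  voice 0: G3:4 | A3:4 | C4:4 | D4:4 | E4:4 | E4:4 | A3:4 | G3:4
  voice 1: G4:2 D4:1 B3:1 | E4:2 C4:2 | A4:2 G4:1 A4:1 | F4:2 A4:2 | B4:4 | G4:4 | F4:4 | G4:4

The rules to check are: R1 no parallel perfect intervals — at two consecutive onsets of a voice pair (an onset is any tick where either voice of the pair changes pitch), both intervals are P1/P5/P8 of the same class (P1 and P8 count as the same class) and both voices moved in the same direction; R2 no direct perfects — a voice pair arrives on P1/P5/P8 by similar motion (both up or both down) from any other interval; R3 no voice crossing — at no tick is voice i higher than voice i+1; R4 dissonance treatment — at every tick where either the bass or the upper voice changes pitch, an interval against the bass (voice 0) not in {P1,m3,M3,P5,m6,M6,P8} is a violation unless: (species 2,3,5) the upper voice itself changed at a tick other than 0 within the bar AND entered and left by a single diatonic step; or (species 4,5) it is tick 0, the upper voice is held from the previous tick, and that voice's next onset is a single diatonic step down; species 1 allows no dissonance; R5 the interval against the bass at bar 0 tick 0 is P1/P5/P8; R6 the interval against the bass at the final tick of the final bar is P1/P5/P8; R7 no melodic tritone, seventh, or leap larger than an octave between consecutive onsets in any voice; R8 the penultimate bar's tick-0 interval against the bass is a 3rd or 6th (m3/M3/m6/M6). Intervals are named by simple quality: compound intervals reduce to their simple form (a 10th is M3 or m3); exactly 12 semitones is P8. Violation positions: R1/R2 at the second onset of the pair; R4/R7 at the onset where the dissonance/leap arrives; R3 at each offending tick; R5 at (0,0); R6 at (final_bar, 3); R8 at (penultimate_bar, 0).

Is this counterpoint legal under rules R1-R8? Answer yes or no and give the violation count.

No (2 violations)

bar 0: v0=G3 v1=G4 (P8)
bar 1: v0=A3 v1=E4 (P5)
bar 2: v0=C4 v1=A4 (M6)
bar 3: v0=D4 v1=F4 (m3)
bar 4: v0=E4 v1=B4 (P5)
bar 5: v0=E4 v1=G4 (m3)
bar 6: v0=A3 v1=F4 (m6)
bar 7: v0=G3 v1=G4 (P8)
  R2 @ bar1.0: G3/B3 M3 -> A3/E4 P5 similar
  R1 @ bar4.0: D4/A4 P5 -> E4/B4 P5 similar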